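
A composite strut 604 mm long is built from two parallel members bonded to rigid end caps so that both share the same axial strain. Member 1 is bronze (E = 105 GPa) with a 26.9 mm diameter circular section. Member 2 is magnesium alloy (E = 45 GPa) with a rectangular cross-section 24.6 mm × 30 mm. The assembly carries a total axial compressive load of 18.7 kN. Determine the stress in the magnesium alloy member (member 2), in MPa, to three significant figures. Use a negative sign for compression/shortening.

-9.06 MPa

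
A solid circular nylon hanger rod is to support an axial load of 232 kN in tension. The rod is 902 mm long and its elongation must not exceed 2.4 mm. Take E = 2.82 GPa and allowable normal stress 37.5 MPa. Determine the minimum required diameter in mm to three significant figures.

198 mm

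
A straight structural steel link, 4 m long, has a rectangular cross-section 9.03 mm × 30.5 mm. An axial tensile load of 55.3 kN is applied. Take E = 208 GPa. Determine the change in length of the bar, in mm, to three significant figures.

A = 275.4 mm².
δ_mech = NL/(AE) = 55300·4000/(275.4·208000) = 3.861 mm.

3.86 mm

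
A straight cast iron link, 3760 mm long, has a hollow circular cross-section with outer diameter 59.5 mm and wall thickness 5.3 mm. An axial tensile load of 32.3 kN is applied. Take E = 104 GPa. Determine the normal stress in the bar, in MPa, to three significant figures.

35.8 MPa

A = 902.5 mm².
σ = N/A = 32300/902.5 = 35.79 MPa.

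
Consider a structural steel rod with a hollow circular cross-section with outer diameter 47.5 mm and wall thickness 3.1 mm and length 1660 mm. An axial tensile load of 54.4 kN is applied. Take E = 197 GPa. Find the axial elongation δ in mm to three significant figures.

A = 432.4 mm².
δ_mech = NL/(AE) = 54400·1660/(432.4·197000) = 1.06 mm.

1.06 mm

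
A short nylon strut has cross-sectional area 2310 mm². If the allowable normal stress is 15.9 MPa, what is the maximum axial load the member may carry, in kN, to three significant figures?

P_max = σ_allow · A = 15.9 · 2310 = 36730 N = 36.73 kN.

36.7 kN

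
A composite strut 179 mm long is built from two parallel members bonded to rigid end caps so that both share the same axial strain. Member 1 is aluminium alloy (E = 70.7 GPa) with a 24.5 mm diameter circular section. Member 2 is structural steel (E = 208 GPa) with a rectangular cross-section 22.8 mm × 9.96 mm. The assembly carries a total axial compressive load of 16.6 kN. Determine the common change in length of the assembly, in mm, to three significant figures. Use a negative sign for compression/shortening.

A_1 = 471.4 mm².
A_2 = 227.1 mm².
Equal strain + equilibrium ⇒ each member carries load in proportion to AE: A₁E₁ = 33330000 N, A₂E₂ = 47230000 N, ΣAE = 80560000 N.
δ = PL/ΣAE = -16600·179/80560000 = -0.03688 mm.

-0.0369 mm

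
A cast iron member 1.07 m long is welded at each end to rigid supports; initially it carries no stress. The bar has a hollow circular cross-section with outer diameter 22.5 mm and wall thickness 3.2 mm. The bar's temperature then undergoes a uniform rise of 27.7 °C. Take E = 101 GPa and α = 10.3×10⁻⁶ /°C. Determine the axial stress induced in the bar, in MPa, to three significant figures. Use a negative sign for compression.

Free thermal expansion αLΔT = 10.3e-6 · 1070 · 27.7 = 0.3053 mm.
The walls impose strain ε = −(0.3053)/1070 = -2.8531e-04; σ = Eε = 101000 · -2.8531e-04 = -28.82 MPa.

-28.8 MPa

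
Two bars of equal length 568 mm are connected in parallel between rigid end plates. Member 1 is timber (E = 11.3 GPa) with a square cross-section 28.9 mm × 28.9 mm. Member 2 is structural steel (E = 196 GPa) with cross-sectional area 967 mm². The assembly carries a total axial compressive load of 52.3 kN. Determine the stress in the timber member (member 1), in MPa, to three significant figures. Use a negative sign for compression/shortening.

A_1 = 835.2 mm².
Equal strain + equilibrium ⇒ each member carries load in proportion to AE: A₁E₁ = 9438000 N, A₂E₂ = 189500000 N, ΣAE = 199000000 N.
σ₁ = P·E₁/ΣAE = -52300·11300/199000000 = -2.97 MPa.

-2.97 MPa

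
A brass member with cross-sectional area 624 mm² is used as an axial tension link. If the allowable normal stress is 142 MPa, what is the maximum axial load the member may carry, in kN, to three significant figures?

88.6 kN

P_max = σ_allow · A = 142 · 624 = 88610 N = 88.61 kN.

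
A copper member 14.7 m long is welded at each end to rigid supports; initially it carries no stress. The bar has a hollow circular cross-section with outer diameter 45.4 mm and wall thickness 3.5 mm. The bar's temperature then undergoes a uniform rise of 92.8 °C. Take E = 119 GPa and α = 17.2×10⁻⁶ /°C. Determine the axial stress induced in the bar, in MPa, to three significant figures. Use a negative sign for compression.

-190 MPa

Free thermal expansion αLΔT = 17.2e-6 · 14700 · 92.8 = 23.46 mm.
The walls impose strain ε = −(23.46)/14700 = -1.5962e-03; σ = Eε = 119000 · -1.5962e-03 = -189.9 MPa.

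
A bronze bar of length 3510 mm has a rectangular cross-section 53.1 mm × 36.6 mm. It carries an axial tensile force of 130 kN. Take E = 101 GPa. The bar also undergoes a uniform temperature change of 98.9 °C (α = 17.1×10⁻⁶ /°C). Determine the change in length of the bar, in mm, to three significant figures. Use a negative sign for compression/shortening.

8.26 mm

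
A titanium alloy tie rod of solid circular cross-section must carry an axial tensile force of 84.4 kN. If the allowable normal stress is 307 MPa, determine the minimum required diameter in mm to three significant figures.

Required area A ≥ P/σ_allow = 84400/307 = 274.9 mm².
For a solid circular section, d ≥ √(4A/π) = 18.71 mm.

18.7 mm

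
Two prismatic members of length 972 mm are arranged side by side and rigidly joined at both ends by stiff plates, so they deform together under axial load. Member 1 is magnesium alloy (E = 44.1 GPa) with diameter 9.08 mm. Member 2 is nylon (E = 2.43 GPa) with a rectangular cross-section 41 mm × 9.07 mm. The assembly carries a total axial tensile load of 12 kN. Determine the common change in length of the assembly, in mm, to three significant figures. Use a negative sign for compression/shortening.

3.10 mm

A_1 = 64.75 mm².
A_2 = 371.9 mm².
Equal strain + equilibrium ⇒ each member carries load in proportion to AE: A₁E₁ = 2856000 N, A₂E₂ = 903600 N, ΣAE = 3759000 N.
δ = PL/ΣAE = 12000·972/3759000 = 3.103 mm.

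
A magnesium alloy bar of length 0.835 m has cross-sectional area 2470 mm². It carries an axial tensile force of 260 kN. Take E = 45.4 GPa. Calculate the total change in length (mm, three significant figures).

1.94 mm

δ_mech = NL/(AE) = 260000·835/(2470·45400) = 1.936 mm.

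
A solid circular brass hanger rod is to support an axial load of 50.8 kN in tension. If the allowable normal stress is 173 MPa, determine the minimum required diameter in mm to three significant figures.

19.3 mm

Required area A ≥ P/σ_allow = 50800/173 = 293.6 mm².
For a solid circular section, d ≥ √(4A/π) = 19.34 mm.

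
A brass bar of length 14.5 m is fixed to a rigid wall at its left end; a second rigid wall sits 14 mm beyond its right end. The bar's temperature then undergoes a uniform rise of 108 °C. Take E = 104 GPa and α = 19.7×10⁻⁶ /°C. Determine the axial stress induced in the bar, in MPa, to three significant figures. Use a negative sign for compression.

-121 MPa

Free thermal expansion αLΔT = 19.7e-6 · 14500 · 108 = 30.85 mm.
The walls engage after the gap closes; constrained expansion = 30.85 − 14 = 16.85 mm.
The walls impose strain ε = −(16.85)/14500 = -1.1621e-03; σ = Eε = 104000 · -1.1621e-03 = -120.9 MPa.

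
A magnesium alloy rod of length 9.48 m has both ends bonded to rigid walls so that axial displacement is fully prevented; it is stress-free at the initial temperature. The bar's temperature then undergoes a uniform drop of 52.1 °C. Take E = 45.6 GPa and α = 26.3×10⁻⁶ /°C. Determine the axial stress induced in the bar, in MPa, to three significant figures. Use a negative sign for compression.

62.5 MPa

Free thermal expansion αLΔT = 26.3e-6 · 9480 · -52.1 = -12.99 mm.
The walls impose strain ε = −(-12.99)/9480 = 1.3702e-03; σ = Eε = 45600 · 1.3702e-03 = 62.48 MPa.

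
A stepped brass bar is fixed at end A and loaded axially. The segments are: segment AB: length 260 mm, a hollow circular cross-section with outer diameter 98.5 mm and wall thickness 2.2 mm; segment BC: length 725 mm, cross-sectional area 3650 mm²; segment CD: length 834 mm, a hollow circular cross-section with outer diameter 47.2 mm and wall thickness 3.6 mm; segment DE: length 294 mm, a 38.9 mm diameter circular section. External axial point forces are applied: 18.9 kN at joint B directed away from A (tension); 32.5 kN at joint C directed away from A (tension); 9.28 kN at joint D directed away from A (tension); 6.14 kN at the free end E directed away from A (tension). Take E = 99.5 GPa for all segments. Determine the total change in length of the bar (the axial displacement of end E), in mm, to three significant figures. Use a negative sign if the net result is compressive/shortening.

0.635 mm

Internal axial forces (sectioning from the free end, tension +): N_DE = 6.14 kN, N_CD = 15.42 kN, N_BC = 47.92 kN, N_AB = 66.82 kN.
A_AB = 665.6 mm².
A_CD = 493.1 mm².
A_DE = 1188 mm².
δ_AB = 66820·260/(665.6·99500) = 0.2623 mm
δ_BC = 47920·725/(3650·99500) = 0.09566 mm
δ_CD = 15420·834/(493.1·99500) = 0.2621 mm
δ_DE = 6140·294/(1188·99500) = 0.01527 mm
δ = Σδ_i = 0.6354 mm.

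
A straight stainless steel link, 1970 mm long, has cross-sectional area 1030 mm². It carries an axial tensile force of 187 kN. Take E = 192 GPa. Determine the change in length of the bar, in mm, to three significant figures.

1.86 mm

δ_mech = NL/(AE) = 187000·1970/(1030·192000) = 1.863 mm.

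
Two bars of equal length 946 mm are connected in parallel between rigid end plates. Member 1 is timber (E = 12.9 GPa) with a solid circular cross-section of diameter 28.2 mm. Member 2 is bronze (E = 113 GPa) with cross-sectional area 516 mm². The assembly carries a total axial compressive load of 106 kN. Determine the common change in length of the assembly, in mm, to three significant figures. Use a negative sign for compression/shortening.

-1.51 mm

A_1 = 624.6 mm².
Equal strain + equilibrium ⇒ each member carries load in proportion to AE: A₁E₁ = 8057000 N, A₂E₂ = 58310000 N, ΣAE = 66370000 N.
δ = PL/ΣAE = -106000·946/66370000 = -1.511 mm.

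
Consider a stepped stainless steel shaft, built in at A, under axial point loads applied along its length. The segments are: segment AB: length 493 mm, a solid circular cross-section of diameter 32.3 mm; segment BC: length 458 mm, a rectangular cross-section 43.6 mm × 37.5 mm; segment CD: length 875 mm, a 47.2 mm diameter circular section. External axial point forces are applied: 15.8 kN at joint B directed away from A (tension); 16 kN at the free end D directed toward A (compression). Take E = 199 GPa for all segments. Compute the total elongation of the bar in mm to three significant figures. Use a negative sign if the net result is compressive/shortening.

Internal axial forces (sectioning from the free end, tension +): N_CD = -16 kN, N_BC = -16 kN, N_AB = -0.2 kN.
A_AB = 819.4 mm².
A_BC = 1635 mm².
A_CD = 1750 mm².
δ_AB = -200·493/(819.4·199000) = -0.0006047 mm
δ_BC = -16000·458/(1635·199000) = -0.02252 mm
δ_CD = -16000·875/(1750·199000) = -0.04021 mm
δ = Σδ_i = -0.06333 mm.

-0.0633 mm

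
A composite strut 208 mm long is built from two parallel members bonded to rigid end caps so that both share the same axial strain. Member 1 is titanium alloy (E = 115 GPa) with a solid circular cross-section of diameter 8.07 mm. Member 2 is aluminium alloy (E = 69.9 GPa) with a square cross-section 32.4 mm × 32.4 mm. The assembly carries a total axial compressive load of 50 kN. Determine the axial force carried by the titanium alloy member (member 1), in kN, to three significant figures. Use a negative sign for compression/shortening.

-3.71 kN

A_1 = 51.15 mm².
A_2 = 1050 mm².
Equal strain + equilibrium ⇒ each member carries load in proportion to AE: A₁E₁ = 5882000 N, A₂E₂ = 73380000 N, ΣAE = 79260000 N.
F₁ = P·A₁E₁/ΣAE = -50000·5882000/79260000 = -3711 N.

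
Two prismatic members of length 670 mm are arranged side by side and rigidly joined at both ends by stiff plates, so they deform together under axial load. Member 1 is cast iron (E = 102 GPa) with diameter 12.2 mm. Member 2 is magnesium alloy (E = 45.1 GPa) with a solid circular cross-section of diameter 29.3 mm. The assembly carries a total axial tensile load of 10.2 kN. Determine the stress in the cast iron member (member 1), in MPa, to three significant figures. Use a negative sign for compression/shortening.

A_1 = 116.9 mm².
A_2 = 674.3 mm².
Equal strain + equilibrium ⇒ each member carries load in proportion to AE: A₁E₁ = 11920000 N, A₂E₂ = 30410000 N, ΣAE = 42330000 N.
σ₁ = P·E₁/ΣAE = 10200·102000/42330000 = 24.58 MPa.

24.6 MPa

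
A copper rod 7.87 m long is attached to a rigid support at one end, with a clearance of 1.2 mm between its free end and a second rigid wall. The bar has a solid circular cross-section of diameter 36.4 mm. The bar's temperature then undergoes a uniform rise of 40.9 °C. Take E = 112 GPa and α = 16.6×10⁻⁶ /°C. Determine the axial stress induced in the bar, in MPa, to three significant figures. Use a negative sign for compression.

-59.0 MPa

Free thermal expansion αLΔT = 16.6e-6 · 7870 · 40.9 = 5.343 mm.
The walls engage after the gap closes; constrained expansion = 5.343 − 1.2 = 4.143 mm.
The walls impose strain ε = −(4.143)/7870 = -5.2646e-04; σ = Eε = 112000 · -5.2646e-04 = -58.96 MPa.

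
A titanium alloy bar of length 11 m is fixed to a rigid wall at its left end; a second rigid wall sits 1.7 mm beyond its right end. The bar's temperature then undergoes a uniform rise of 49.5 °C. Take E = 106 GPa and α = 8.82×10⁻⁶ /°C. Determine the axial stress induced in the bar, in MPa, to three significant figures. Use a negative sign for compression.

Free thermal expansion αLΔT = 8.82e-6 · 11000 · 49.5 = 4.802 mm.
The walls engage after the gap closes; constrained expansion = 4.802 − 1.7 = 3.102 mm.
The walls impose strain ε = −(3.102)/11000 = -2.8204e-04; σ = Eε = 106000 · -2.8204e-04 = -29.9 MPa.

-29.9 MPa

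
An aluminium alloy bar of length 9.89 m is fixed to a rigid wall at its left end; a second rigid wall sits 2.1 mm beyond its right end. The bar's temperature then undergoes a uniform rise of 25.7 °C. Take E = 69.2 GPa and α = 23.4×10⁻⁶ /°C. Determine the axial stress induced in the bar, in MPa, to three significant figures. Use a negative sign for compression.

-26.9 MPa

Free thermal expansion αLΔT = 23.4e-6 · 9890 · 25.7 = 5.948 mm.
The walls engage after the gap closes; constrained expansion = 5.948 − 2.1 = 3.848 mm.
The walls impose strain ε = −(3.848)/9890 = -3.8904e-04; σ = Eε = 69200 · -3.8904e-04 = -26.92 MPa.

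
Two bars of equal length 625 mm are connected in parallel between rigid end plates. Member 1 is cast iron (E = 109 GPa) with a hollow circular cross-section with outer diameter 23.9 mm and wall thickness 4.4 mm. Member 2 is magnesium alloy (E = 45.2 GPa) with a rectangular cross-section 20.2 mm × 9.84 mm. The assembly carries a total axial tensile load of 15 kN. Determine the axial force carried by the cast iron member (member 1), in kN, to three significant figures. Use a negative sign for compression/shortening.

A_1 = 269.5 mm².
A_2 = 198.8 mm².
Equal strain + equilibrium ⇒ each member carries load in proportion to AE: A₁E₁ = 29380000 N, A₂E₂ = 8984000 N, ΣAE = 38370000 N.
F₁ = P·A₁E₁/ΣAE = 15000·29380000/38370000 = 11490 N.

11.5 kN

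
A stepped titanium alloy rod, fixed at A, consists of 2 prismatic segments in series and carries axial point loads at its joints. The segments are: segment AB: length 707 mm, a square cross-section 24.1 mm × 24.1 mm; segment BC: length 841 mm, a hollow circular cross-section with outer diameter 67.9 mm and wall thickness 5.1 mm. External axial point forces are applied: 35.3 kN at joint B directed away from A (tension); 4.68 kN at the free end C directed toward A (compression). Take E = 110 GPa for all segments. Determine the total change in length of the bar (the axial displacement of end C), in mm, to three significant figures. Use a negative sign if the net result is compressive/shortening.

Internal axial forces (sectioning from the free end, tension +): N_BC = -4.68 kN, N_AB = 30.62 kN.
A_AB = 580.8 mm².
A_BC = 1006 mm².
δ_AB = 30620·707/(580.8·110000) = 0.3388 mm
δ_BC = -4680·841/(1006·110000) = -0.03556 mm
δ = Σδ_i = 0.3033 mm.

0.303 mm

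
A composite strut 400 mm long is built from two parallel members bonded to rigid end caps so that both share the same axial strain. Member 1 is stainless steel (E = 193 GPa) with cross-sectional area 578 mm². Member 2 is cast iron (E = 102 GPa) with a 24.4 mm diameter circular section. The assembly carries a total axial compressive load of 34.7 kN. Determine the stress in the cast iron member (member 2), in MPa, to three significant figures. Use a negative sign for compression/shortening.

A_2 = 467.6 mm².
Equal strain + equilibrium ⇒ each member carries load in proportion to AE: A₁E₁ = 111600000 N, A₂E₂ = 47690000 N, ΣAE = 159200000 N.
σ₂ = P·E₂/ΣAE = -34700·102000/159200000 = -22.23 MPa.

-22.2 MPa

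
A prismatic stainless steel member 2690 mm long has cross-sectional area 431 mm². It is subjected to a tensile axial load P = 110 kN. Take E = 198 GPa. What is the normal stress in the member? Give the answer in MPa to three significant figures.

σ = N/A = 110000/431 = 255.2 MPa.

255 MPa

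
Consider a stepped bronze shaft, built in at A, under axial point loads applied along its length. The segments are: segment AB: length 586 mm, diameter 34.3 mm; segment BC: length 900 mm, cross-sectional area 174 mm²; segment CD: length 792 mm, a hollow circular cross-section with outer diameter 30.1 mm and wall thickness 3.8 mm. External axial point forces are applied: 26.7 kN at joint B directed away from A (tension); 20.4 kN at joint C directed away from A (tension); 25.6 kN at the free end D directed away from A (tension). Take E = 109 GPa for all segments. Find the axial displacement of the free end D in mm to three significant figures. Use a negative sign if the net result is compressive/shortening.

3.20 mm

Internal axial forces (sectioning from the free end, tension +): N_CD = 25.6 kN, N_BC = 46 kN, N_AB = 72.7 kN.
A_AB = 924 mm².
A_CD = 314 mm².
δ_AB = 72700·586/(924·109000) = 0.423 mm
δ_BC = 46000·900/(174·109000) = 2.183 mm
δ_CD = 25600·792/(314·109000) = 0.5924 mm
δ = Σδ_i = 3.198 mm.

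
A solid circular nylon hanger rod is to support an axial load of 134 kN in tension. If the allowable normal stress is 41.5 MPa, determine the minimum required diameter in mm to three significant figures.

64.1 mm

Required area A ≥ P/σ_allow = 134000/41.5 = 3229 mm².
For a solid circular section, d ≥ √(4A/π) = 64.12 mm.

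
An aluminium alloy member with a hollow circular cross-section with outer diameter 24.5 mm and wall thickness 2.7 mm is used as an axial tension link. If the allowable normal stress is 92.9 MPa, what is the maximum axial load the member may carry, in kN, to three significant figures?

17.2 kN

A = 184.9 mm².
P_max = σ_allow · A = 92.9 · 184.9 = 17180 N = 17.18 kN.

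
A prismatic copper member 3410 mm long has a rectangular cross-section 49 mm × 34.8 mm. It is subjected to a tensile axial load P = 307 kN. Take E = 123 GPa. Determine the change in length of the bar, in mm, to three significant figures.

4.99 mm

A = 1705 mm².
δ_mech = NL/(AE) = 307000·3410/(1705·123000) = 4.991 mm.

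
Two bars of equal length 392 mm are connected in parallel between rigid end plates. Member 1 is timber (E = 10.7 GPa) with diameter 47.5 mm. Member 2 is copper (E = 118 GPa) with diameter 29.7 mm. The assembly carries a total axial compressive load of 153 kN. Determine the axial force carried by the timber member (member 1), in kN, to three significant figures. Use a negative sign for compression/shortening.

-28.8 kN

A_1 = 1772 mm².
A_2 = 692.8 mm².
Equal strain + equilibrium ⇒ each member carries load in proportion to AE: A₁E₁ = 18960000 N, A₂E₂ = 81750000 N, ΣAE = 100700000 N.
F₁ = P·A₁E₁/ΣAE = -153000·18960000/100700000 = -28810 N.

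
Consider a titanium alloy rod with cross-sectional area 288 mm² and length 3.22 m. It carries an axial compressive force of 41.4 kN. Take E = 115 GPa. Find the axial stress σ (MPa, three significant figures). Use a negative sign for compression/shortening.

-144 MPa

σ = N/A = -41400/288 = -143.8 MPa.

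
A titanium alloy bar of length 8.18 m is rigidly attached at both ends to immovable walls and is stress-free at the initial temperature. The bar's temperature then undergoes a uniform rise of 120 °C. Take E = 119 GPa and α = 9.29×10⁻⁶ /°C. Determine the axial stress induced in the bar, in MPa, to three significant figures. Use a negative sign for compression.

Free thermal expansion αLΔT = 9.29e-6 · 8180 · 120 = 9.119 mm.
The walls impose strain ε = −(9.119)/8180 = -1.1148e-03; σ = Eε = 119000 · -1.1148e-03 = -132.7 MPa.

-133 MPa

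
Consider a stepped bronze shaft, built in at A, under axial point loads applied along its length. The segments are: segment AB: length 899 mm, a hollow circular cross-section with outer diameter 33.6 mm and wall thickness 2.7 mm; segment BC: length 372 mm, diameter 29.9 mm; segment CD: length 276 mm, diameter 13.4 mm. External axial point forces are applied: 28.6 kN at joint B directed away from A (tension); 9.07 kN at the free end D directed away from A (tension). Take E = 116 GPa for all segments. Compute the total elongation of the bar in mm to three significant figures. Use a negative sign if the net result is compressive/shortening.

1.31 mm

Internal axial forces (sectioning from the free end, tension +): N_CD = 9.07 kN, N_BC = 9.07 kN, N_AB = 37.67 kN.
A_AB = 262.1 mm².
A_BC = 702.2 mm².
A_CD = 141 mm².
δ_AB = 37670·899/(262.1·116000) = 1.114 mm
δ_BC = 9070·372/(702.2·116000) = 0.04142 mm
δ_CD = 9070·276/(141·116000) = 0.153 mm
δ = Σδ_i = 1.308 mm.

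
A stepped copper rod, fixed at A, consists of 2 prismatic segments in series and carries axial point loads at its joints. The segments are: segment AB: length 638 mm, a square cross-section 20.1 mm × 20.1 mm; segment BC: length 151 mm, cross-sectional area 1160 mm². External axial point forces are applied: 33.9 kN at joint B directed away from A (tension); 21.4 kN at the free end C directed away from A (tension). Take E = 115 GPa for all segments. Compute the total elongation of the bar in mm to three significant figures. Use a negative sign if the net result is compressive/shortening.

Internal axial forces (sectioning from the free end, tension +): N_BC = 21.4 kN, N_AB = 55.3 kN.
A_AB = 404 mm².
δ_AB = 55300·638/(404·115000) = 0.7594 mm
δ_BC = 21400·151/(1160·115000) = 0.02422 mm
δ = Σδ_i = 0.7836 mm.

0.784 mm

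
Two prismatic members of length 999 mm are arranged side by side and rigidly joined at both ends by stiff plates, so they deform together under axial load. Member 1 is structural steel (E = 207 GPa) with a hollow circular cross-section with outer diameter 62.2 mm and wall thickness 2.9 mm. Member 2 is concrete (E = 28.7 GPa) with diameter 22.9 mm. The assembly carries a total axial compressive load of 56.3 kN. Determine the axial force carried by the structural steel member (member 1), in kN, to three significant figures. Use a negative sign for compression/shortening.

-50.9 kN

A_1 = 540.3 mm².
A_2 = 411.9 mm².
Equal strain + equilibrium ⇒ each member carries load in proportion to AE: A₁E₁ = 111800000 N, A₂E₂ = 11820000 N, ΣAE = 123700000 N.
F₁ = P·A₁E₁/ΣAE = -56300·111800000/123700000 = -50920 N.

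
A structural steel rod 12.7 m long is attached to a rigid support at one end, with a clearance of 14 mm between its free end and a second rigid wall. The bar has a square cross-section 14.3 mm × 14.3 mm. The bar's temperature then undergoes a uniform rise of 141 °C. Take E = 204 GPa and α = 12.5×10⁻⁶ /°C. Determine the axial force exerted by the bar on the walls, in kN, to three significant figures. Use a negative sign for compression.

-27.5 kN

Free thermal expansion αLΔT = 12.5e-6 · 12700 · 141 = 22.38 mm.
The walls engage after the gap closes; constrained expansion = 22.38 − 14 = 8.384 mm.
The walls impose strain ε = −(8.384)/12700 = -6.6014e-04; σ = Eε = 204000 · -6.6014e-04 = -134.7 MPa.
Wall reaction R = σ·A = -134.7·204.5 = -27540 N = -27.54 kN.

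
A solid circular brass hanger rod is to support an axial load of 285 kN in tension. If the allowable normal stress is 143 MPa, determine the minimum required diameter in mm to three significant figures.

Required area A ≥ P/σ_allow = 285000/143 = 1993 mm².
For a solid circular section, d ≥ √(4A/π) = 50.37 mm.

50.4 mm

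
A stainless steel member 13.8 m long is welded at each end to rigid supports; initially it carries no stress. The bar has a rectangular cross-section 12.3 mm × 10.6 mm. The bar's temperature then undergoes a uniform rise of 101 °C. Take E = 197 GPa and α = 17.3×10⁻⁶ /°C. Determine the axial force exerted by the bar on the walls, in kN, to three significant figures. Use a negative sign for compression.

-44.9 kN

Free thermal expansion αLΔT = 17.3e-6 · 13800 · 101 = 24.11 mm.
The walls impose strain ε = −(24.11)/13800 = -1.7473e-03; σ = Eε = 197000 · -1.7473e-03 = -344.2 MPa.
Wall reaction R = σ·A = -344.2·130.4 = -44880 N = -44.88 kN.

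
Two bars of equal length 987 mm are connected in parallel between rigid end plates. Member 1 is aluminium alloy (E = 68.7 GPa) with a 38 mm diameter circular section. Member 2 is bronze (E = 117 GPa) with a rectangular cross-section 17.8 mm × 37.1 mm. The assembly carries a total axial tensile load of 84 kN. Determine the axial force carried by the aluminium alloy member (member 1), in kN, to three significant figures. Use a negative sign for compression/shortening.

A_1 = 1134 mm².
A_2 = 660.4 mm².
Equal strain + equilibrium ⇒ each member carries load in proportion to AE: A₁E₁ = 77910000 N, A₂E₂ = 77260000 N, ΣAE = 155200000 N.
F₁ = P·A₁E₁/ΣAE = 84000·77910000/155200000 = 42180 N.

42.2 kN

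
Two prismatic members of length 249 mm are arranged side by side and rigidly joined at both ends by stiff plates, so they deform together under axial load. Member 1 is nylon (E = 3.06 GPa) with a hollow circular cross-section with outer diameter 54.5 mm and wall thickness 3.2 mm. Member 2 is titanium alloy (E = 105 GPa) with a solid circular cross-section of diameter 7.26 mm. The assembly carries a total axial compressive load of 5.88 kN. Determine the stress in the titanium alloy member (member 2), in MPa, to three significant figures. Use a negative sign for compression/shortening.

-104 MPa

A_1 = 515.7 mm².
A_2 = 41.4 mm².
Equal strain + equilibrium ⇒ each member carries load in proportion to AE: A₁E₁ = 1578000 N, A₂E₂ = 4347000 N, ΣAE = 5925000 N.
σ₂ = P·E₂/ΣAE = -5880·105000/5925000 = -104.2 MPa.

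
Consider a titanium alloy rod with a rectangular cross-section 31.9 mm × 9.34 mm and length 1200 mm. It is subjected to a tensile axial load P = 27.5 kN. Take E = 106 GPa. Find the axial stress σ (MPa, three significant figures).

92.3 MPa

A = 297.9 mm².
σ = N/A = 27500/297.9 = 92.3 MPa.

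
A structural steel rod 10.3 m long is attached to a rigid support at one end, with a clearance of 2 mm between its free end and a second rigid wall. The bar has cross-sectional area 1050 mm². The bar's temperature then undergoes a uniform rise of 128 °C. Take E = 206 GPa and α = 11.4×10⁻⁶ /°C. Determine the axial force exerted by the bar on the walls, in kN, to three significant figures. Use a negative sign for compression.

Free thermal expansion αLΔT = 11.4e-6 · 10300 · 128 = 15.03 mm.
The walls engage after the gap closes; constrained expansion = 15.03 − 2 = 13.03 mm.
The walls impose strain ε = −(13.03)/10300 = -1.2650e-03; σ = Eε = 206000 · -1.2650e-03 = -260.6 MPa.
Wall reaction R = σ·A = -260.6·1050 = -273600 N = -273.6 kN.

-274 kN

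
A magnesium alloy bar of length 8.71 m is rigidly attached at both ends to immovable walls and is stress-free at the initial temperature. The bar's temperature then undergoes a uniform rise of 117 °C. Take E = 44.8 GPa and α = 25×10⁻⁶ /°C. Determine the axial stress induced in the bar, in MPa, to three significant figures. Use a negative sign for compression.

Free thermal expansion αLΔT = 25e-6 · 8710 · 117 = 25.48 mm.
The walls impose strain ε = −(25.48)/8710 = -2.9250e-03; σ = Eε = 44800 · -2.9250e-03 = -131 MPa.

-131 MPa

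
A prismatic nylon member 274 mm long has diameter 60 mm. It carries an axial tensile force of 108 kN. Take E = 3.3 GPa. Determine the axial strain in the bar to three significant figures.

0.0116

A = 2827 mm².
σ = N/A = 38.2 MPa; ε = σ/E = 38.2/3300 = 1.157e-02.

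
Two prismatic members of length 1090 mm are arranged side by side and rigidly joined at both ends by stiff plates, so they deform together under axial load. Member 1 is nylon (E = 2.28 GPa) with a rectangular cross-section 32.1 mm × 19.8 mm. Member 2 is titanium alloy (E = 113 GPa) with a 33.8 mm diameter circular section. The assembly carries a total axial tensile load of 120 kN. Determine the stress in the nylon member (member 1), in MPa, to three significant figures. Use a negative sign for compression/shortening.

A_1 = 635.6 mm².
A_2 = 897.3 mm².
Equal strain + equilibrium ⇒ each member carries load in proportion to AE: A₁E₁ = 1449000 N, A₂E₂ = 101400000 N, ΣAE = 102800000 N.
σ₁ = P·E₁/ΣAE = 120000·2280/102800000 = 2.66 MPa.

2.66 MPa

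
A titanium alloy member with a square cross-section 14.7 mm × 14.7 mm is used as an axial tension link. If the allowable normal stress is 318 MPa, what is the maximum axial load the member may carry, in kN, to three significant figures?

68.7 kN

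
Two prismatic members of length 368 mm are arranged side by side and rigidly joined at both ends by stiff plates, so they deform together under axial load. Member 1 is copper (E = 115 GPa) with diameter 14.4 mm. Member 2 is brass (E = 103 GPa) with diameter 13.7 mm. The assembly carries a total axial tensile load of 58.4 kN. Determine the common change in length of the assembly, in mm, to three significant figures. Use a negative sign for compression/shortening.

0.634 mm

A_1 = 162.9 mm².
A_2 = 147.4 mm².
Equal strain + equilibrium ⇒ each member carries load in proportion to AE: A₁E₁ = 18730000 N, A₂E₂ = 15180000 N, ΣAE = 33910000 N.
δ = PL/ΣAE = 58400·368/33910000 = 0.6337 mm.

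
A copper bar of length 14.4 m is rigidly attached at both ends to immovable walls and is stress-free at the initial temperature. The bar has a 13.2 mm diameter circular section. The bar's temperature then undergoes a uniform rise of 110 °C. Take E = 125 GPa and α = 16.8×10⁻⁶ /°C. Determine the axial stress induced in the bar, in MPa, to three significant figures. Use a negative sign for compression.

-231 MPa

Free thermal expansion αLΔT = 16.8e-6 · 14400 · 110 = 26.61 mm.
The walls impose strain ε = −(26.61)/14400 = -1.8480e-03; σ = Eε = 125000 · -1.8480e-03 = -231 MPa.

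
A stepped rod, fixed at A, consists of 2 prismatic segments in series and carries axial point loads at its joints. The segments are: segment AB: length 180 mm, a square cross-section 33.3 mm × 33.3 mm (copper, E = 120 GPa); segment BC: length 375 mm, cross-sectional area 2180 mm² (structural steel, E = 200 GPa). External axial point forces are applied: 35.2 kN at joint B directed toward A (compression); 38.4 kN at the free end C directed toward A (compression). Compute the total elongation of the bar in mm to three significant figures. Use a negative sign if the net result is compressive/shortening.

-0.133 mm

Internal axial forces (sectioning from the free end, tension +): N_BC = -38.4 kN, N_AB = -73.6 kN.
A_AB = 1109 mm².
δ_AB = -73600·180/(1109·120000) = -0.09956 mm
δ_BC = -38400·375/(2180·200000) = -0.03303 mm
δ = Σδ_i = -0.1326 mm.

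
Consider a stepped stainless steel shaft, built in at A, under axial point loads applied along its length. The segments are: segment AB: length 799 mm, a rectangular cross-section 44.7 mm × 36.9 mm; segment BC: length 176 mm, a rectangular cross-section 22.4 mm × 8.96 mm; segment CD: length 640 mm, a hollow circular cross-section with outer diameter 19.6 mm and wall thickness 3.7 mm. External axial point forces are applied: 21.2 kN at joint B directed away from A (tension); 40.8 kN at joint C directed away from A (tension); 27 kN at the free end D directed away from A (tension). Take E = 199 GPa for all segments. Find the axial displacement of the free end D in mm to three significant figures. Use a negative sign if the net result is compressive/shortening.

0.985 mm

Internal axial forces (sectioning from the free end, tension +): N_CD = 27 kN, N_BC = 67.8 kN, N_AB = 89 kN.
A_AB = 1649 mm².
A_BC = 200.7 mm².
A_CD = 184.8 mm².
δ_AB = 89000·799/(1649·199000) = 0.2166 mm
δ_BC = 67800·176/(200.7·199000) = 0.2988 mm
δ_CD = 27000·640/(184.8·199000) = 0.4698 mm
δ = Σδ_i = 0.9852 mm.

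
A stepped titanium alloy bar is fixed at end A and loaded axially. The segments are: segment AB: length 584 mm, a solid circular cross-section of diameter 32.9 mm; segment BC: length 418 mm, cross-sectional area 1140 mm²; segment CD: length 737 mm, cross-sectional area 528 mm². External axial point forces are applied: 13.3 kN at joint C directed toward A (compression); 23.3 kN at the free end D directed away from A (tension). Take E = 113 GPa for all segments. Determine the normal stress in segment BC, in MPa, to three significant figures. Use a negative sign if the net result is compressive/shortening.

8.77 MPa

Internal axial forces (sectioning from the free end, tension +): N_CD = 23.3 kN, N_BC = 10 kN, N_AB = 10 kN.
σ_BC = N_BC/A_BC = 10000/1140 = 8.772 MPa.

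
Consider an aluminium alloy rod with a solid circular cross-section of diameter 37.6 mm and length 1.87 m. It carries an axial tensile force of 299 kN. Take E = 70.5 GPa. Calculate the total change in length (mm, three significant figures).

A = 1110 mm².
δ_mech = NL/(AE) = 299000·1870/(1110·70500) = 7.143 mm.

7.14 mm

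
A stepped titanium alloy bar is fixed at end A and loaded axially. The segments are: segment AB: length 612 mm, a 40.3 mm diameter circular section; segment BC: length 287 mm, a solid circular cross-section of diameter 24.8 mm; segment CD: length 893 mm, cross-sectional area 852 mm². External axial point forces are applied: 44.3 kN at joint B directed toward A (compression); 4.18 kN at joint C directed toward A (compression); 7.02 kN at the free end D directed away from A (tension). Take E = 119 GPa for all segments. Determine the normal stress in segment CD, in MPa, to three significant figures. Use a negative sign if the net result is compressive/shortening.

8.24 MPa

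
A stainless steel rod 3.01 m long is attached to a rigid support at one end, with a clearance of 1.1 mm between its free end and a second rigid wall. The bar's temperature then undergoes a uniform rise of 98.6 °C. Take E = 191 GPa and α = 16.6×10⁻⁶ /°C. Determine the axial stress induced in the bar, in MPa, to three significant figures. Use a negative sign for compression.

Free thermal expansion αLΔT = 16.6e-6 · 3010 · 98.6 = 4.927 mm.
The walls engage after the gap closes; constrained expansion = 4.927 − 1.1 = 3.827 mm.
The walls impose strain ε = −(3.827)/3010 = -1.2713e-03; σ = Eε = 191000 · -1.2713e-03 = -242.8 MPa.

-243 MPa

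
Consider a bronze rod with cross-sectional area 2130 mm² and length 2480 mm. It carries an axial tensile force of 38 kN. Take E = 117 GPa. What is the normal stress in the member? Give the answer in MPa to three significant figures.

17.8 MPa

σ = N/A = 38000/2130 = 17.84 MPa.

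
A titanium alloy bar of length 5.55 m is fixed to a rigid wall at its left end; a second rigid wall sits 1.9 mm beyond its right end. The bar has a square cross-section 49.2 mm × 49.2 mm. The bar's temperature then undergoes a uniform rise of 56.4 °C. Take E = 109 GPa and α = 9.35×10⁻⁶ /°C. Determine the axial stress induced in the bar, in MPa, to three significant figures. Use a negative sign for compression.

-20.2 MPa

Free thermal expansion αLΔT = 9.35e-6 · 5550 · 56.4 = 2.927 mm.
The walls engage after the gap closes; constrained expansion = 2.927 − 1.9 = 1.027 mm.
The walls impose strain ε = −(1.027)/5550 = -1.8500e-04; σ = Eε = 109000 · -1.8500e-04 = -20.16 MPa.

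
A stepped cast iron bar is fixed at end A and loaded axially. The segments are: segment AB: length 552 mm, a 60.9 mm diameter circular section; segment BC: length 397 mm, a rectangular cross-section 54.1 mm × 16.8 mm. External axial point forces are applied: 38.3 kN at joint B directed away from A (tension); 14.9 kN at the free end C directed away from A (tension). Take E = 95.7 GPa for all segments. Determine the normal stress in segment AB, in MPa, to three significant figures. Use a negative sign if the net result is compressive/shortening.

Internal axial forces (sectioning from the free end, tension +): N_BC = 14.9 kN, N_AB = 53.2 kN.
A_AB = 2913 mm².
σ_AB = N_AB/A_AB = 53200/2913 = 18.26 MPa.

18.3 MPa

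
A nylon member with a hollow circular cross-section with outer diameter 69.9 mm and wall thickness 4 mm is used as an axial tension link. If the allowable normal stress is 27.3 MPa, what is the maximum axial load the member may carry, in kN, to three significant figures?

22.6 kN

A = 828.1 mm².
P_max = σ_allow · A = 27.3 · 828.1 = 22610 N = 22.61 kN.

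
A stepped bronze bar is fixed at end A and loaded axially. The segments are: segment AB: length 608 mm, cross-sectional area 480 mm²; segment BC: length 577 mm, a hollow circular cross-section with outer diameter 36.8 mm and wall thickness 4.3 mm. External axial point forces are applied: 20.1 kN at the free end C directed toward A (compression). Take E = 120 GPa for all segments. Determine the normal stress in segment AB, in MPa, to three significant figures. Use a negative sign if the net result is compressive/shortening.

Internal axial forces (sectioning from the free end, tension +): N_BC = -20.1 kN, N_AB = -20.1 kN.
σ_AB = N_AB/A_AB = -20100/480 = -41.88 MPa.

-41.9 MPa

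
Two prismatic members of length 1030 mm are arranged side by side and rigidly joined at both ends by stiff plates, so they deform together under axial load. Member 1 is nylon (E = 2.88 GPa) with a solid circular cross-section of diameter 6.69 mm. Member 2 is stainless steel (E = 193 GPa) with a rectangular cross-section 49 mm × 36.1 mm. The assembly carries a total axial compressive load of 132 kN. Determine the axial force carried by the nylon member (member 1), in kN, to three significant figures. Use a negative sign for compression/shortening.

A_1 = 35.15 mm².
A_2 = 1769 mm².
Equal strain + equilibrium ⇒ each member carries load in proportion to AE: A₁E₁ = 101200 N, A₂E₂ = 341400000 N, ΣAE = 341500000 N.
F₁ = P·A₁E₁/ΣAE = -132000·101200/341500000 = -39.13 N.

-0.0391 kN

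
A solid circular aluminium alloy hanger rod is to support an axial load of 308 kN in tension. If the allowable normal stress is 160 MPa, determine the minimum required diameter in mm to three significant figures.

Required area A ≥ P/σ_allow = 308000/160 = 1925 mm².
For a solid circular section, d ≥ √(4A/π) = 49.51 mm.

49.5 mm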